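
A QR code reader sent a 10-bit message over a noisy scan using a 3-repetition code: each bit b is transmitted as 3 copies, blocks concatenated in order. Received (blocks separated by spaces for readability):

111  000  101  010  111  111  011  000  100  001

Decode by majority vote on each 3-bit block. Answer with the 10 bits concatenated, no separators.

Block 1 (111): 3 ones → 1
Block 2 (000): 0 ones → 0
Block 3 (101): 2 ones → 1
Block 4 (010): 1 one → 0
Block 5 (111): 3 ones → 1
Block 6 (111): 3 ones → 1
Block 7 (011): 2 ones → 1
Block 8 (000): 0 ones → 0
Block 9 (100): 1 one → 0
Block 10 (001): 1 one → 0

1010111000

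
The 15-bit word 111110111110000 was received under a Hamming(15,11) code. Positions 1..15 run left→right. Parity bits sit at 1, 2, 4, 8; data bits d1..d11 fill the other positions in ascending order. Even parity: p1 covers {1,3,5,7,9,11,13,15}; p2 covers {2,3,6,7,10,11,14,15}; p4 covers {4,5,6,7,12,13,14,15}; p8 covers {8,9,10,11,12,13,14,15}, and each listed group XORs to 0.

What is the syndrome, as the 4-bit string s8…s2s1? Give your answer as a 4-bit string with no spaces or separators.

0110

s1 (pos 1,3,5,7,9,11,13,15): 1⊕1⊕1⊕1⊕1⊕1⊕0⊕0 = 0
s2 (pos 2,3,6,7,10,11,14,15): 1⊕1⊕0⊕1⊕1⊕1⊕0⊕0 = 1
s4 (pos 4,5,6,7,12,13,14,15): 1⊕1⊕0⊕1⊕0⊕0⊕0⊕0 = 1
s8 (pos 8,9,10,11,12,13,14,15): 1⊕1⊕1⊕1⊕0⊕0⊕0⊕0 = 0
Syndrome s8…s1 = 0110 → error at position 6.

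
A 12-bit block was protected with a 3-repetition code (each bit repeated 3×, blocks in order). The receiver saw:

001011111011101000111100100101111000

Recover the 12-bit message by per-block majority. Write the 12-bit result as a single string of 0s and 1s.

Block 1 (001): 1 one → 0
Block 2 (011): 2 ones → 1
Block 3 (111): 3 ones → 1
Block 4 (011): 2 ones → 1
Block 5 (101): 2 ones → 1
Block 6 (000): 0 ones → 0
Block 7 (111): 3 ones → 1
Block 8 (100): 1 one → 0
Block 9 (100): 1 one → 0
Block 10 (101): 2 ones → 1
Block 11 (111): 3 ones → 1
Block 12 (000): 0 ones → 0

011110100110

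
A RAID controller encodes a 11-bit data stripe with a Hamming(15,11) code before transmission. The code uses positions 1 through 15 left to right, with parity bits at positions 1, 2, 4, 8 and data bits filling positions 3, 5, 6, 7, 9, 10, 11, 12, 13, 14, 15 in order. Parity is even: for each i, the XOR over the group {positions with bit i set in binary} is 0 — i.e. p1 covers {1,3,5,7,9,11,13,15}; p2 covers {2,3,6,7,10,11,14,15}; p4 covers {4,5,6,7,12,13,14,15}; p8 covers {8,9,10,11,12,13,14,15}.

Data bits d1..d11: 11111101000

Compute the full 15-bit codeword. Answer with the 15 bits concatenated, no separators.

Place data at non-parity positions: p1 p2 1 p4 1 1 1 p8 1 1 0 1 0 0 0
p1 (pos 1,3,5,7,9,11,13,15): XOR of data positions = 1⊕1⊕1⊕1⊕0⊕0⊕0 = 0
p2 (pos 2,3,6,7,10,11,14,15): XOR of data positions = 1⊕1⊕1⊕1⊕0⊕0⊕0 = 0
p4 (pos 4,5,6,7,12,13,14,15): XOR of data positions = 1⊕1⊕1⊕1⊕0⊕0⊕0 = 0
p8 (pos 8,9,10,11,12,13,14,15): XOR of data positions = 1⊕1⊕0⊕1⊕0⊕0⊕0 = 1
Codeword: 001011111101000

001011111101000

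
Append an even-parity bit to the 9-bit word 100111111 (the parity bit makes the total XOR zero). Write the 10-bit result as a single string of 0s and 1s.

1001111111

XOR of the 9 data bits: 1⊕0⊕0⊕1⊕1⊕1⊕1⊕1⊕1 = 1
Parity bit = 1 (so all 10 bits XOR to 0).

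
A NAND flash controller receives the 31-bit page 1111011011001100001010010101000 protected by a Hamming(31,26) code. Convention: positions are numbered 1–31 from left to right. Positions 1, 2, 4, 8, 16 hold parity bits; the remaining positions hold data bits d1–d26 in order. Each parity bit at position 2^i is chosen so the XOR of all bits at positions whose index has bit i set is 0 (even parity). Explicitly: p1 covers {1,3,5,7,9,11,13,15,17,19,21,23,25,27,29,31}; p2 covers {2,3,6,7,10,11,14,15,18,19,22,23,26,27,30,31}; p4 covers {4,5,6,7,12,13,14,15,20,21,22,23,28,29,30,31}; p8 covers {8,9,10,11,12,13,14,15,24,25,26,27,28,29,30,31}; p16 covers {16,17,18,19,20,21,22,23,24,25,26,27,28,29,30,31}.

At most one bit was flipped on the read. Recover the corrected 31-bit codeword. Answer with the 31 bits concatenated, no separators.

s1 (pos 1,3,5,7,9,11,13,15,17,19,21,23,25,27,29,31): 1⊕1⊕0⊕1⊕1⊕0⊕1⊕0⊕0⊕1⊕1⊕0⊕0⊕0⊕0⊕0 = 1
s2 (pos 2,3,6,7,10,11,14,15,18,19,22,23,26,27,30,31): 1⊕1⊕1⊕1⊕1⊕0⊕1⊕0⊕0⊕1⊕0⊕0⊕1⊕0⊕0⊕0 = 0
s4 (pos 4,5,6,7,12,13,14,15,20,21,22,23,28,29,30,31): 1⊕0⊕1⊕1⊕0⊕1⊕1⊕0⊕0⊕1⊕0⊕0⊕1⊕0⊕0⊕0 = 1
s8 (pos 8,9,10,11,12,13,14,15,24,25,26,27,28,29,30,31): 0⊕1⊕1⊕0⊕0⊕1⊕1⊕0⊕1⊕0⊕1⊕0⊕1⊕0⊕0⊕0 = 1
s16 (pos 16,17,18,19,20,21,22,23,24,25,26,27,28,29,30,31): 0⊕0⊕0⊕1⊕0⊕1⊕0⊕0⊕1⊕0⊕1⊕0⊕1⊕0⊕0⊕0 = 1
Syndrome s16…s1 = 11101 → error at position 29.
Flip position 29: 1111011011001100001010010101000 → 1111011011001100001010010101100

1111011011001100001010010101100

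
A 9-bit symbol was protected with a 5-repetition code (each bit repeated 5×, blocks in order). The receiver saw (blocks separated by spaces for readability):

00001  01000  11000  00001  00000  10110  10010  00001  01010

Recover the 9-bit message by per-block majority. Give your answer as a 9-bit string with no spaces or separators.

000001000

Block 1 (00001): 1 one → 0
Block 2 (01000): 1 one → 0
Block 3 (11000): 2 ones → 0
Block 4 (00001): 1 one → 0
Block 5 (00000): 0 ones → 0
Block 6 (10110): 3 ones → 1
Block 7 (10010): 2 ones → 0
Block 8 (00001): 1 one → 0
Block 9 (01010): 2 ones → 0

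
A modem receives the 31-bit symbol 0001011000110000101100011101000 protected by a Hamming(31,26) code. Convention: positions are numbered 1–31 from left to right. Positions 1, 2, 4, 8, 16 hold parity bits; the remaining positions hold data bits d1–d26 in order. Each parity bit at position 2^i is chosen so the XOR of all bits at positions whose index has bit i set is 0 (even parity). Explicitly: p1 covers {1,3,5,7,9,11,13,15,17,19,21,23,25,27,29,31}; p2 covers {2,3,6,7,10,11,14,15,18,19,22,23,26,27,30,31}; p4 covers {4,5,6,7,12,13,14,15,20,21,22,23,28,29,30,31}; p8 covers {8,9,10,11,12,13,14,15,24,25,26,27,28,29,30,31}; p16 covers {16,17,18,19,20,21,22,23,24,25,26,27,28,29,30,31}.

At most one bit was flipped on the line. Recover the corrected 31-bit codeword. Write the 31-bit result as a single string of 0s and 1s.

s1 (pos 1,3,5,7,9,11,13,15,17,19,21,23,25,27,29,31): 0⊕0⊕0⊕1⊕0⊕1⊕0⊕0⊕1⊕1⊕0⊕0⊕1⊕0⊕0⊕0 = 1
s2 (pos 2,3,6,7,10,11,14,15,18,19,22,23,26,27,30,31): 0⊕0⊕1⊕1⊕0⊕1⊕0⊕0⊕0⊕1⊕0⊕0⊕1⊕0⊕0⊕0 = 1
s4 (pos 4,5,6,7,12,13,14,15,20,21,22,23,28,29,30,31): 1⊕0⊕1⊕1⊕1⊕0⊕0⊕0⊕1⊕0⊕0⊕0⊕1⊕0⊕0⊕0 = 0
s8 (pos 8,9,10,11,12,13,14,15,24,25,26,27,28,29,30,31): 0⊕0⊕0⊕1⊕1⊕0⊕0⊕0⊕1⊕1⊕1⊕0⊕1⊕0⊕0⊕0 = 0
s16 (pos 16,17,18,19,20,21,22,23,24,25,26,27,28,29,30,31): 0⊕1⊕0⊕1⊕1⊕0⊕0⊕0⊕1⊕1⊕1⊕0⊕1⊕0⊕0⊕0 = 1
Syndrome s16…s1 = 10011 → error at position 19.
Flip position 19: 0001011000110000101100011101000 → 0001011000110000100100011101000

0001011000110000100100011101000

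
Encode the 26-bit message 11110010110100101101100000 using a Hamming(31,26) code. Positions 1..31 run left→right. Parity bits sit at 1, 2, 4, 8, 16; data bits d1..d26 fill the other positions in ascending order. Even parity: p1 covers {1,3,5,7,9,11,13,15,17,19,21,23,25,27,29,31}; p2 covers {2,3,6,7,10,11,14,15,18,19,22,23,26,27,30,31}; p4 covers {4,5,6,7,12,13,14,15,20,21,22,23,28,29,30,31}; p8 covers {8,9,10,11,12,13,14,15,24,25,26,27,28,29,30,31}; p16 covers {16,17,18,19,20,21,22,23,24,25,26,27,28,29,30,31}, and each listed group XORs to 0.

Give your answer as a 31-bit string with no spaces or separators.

0010111100101100100101101100000

Place data at non-parity positions: p1 p2 1 p4 1 1 1 p8 0 0 1 0 1 1 0 p16 1 0 0 1 0 1 1 0 1 1 0 0 0 0 0
p1 (pos 1,3,5,7,9,11,13,15,17,19,21,23,25,27,29,31): XOR of data positions = 1⊕1⊕1⊕0⊕1⊕1⊕0⊕1⊕0⊕0⊕1⊕1⊕0⊕0⊕0 = 0
p2 (pos 2,3,6,7,10,11,14,15,18,19,22,23,26,27,30,31): XOR of data positions = 1⊕1⊕1⊕0⊕1⊕1⊕0⊕0⊕0⊕1⊕1⊕1⊕0⊕0⊕0 = 0
p4 (pos 4,5,6,7,12,13,14,15,20,21,22,23,28,29,30,31): XOR of data positions = 1⊕1⊕1⊕0⊕1⊕1⊕0⊕1⊕0⊕1⊕1⊕0⊕0⊕0⊕0 = 0
p8 (pos 8,9,10,11,12,13,14,15,24,25,26,27,28,29,30,31): XOR of data positions = 0⊕0⊕1⊕0⊕1⊕1⊕0⊕0⊕1⊕1⊕0⊕0⊕0⊕0⊕0 = 1
p16 (pos 16,17,18,19,20,21,22,23,24,25,26,27,28,29,30,31): XOR of data positions = 1⊕0⊕0⊕1⊕0⊕1⊕1⊕0⊕1⊕1⊕0⊕0⊕0⊕0⊕0 = 0
Codeword: 0010111100101100100101101100000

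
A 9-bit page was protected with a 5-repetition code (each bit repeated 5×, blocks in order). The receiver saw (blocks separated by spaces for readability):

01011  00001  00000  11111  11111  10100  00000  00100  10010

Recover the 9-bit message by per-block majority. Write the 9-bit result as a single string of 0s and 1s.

100110000

Block 1 (01011): 3 ones → 1
Block 2 (00001): 1 one → 0
Block 3 (00000): 0 ones → 0
Block 4 (11111): 5 ones → 1
Block 5 (11111): 5 ones → 1
Block 6 (10100): 2 ones → 0
Block 7 (00000): 0 ones → 0
Block 8 (00100): 1 one → 0
Block 9 (10010): 2 ones → 0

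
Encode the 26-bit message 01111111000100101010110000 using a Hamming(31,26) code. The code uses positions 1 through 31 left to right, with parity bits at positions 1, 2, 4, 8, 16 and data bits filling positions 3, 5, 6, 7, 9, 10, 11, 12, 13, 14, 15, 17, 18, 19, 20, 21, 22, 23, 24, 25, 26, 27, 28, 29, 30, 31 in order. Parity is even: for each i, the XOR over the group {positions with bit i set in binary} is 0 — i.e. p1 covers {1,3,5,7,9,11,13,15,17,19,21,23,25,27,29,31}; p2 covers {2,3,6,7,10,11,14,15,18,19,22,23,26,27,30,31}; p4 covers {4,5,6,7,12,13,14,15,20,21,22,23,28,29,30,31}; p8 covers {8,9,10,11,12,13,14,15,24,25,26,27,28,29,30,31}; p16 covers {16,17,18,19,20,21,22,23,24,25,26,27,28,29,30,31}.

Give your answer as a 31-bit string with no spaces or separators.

Place data at non-parity positions: p1 p2 0 p4 1 1 1 p8 1 1 1 1 0 0 0 p16 1 0 0 1 0 1 0 1 0 1 1 0 0 0 0
p1 (pos 1,3,5,7,9,11,13,15,17,19,21,23,25,27,29,31): XOR of data positions = 0⊕1⊕1⊕1⊕1⊕0⊕0⊕1⊕0⊕0⊕0⊕0⊕1⊕0⊕0 = 0
p2 (pos 2,3,6,7,10,11,14,15,18,19,22,23,26,27,30,31): XOR of data positions = 0⊕1⊕1⊕1⊕1⊕0⊕0⊕0⊕0⊕1⊕0⊕1⊕1⊕0⊕0 = 1
p4 (pos 4,5,6,7,12,13,14,15,20,21,22,23,28,29,30,31): XOR of data positions = 1⊕1⊕1⊕1⊕0⊕0⊕0⊕1⊕0⊕1⊕0⊕0⊕0⊕0⊕0 = 0
p8 (pos 8,9,10,11,12,13,14,15,24,25,26,27,28,29,30,31): XOR of data positions = 1⊕1⊕1⊕1⊕0⊕0⊕0⊕1⊕0⊕1⊕1⊕0⊕0⊕0⊕0 = 1
p16 (pos 16,17,18,19,20,21,22,23,24,25,26,27,28,29,30,31): XOR of data positions = 1⊕0⊕0⊕1⊕0⊕1⊕0⊕1⊕0⊕1⊕1⊕0⊕0⊕0⊕0 = 0
Codeword: 0100111111110000100101010110000

0100111111110000100101010110000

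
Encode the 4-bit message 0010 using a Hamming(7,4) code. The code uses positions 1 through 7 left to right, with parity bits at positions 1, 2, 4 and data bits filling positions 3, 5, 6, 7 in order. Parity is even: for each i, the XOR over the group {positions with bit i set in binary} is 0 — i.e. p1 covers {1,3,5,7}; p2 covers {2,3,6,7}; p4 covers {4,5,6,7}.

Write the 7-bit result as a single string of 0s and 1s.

0101010

Place data at non-parity positions: p1 p2 0 p4 0 1 0
p1 (pos 1,3,5,7): XOR of data positions = 0⊕0⊕0 = 0
p2 (pos 2,3,6,7): XOR of data positions = 0⊕1⊕0 = 1
p4 (pos 4,5,6,7): XOR of data positions = 0⊕1⊕0 = 1
Codeword: 0101010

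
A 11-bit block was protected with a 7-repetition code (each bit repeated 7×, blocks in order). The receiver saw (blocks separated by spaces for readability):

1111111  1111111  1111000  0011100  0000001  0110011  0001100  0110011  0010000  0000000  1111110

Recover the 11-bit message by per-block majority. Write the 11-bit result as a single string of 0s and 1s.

11100101001

Block 1 (1111111): 7 ones → 1
Block 2 (1111111): 7 ones → 1
Block 3 (1111000): 4 ones → 1
Block 4 (0011100): 3 ones → 0
Block 5 (0000001): 1 one → 0
Block 6 (0110011): 4 ones → 1
Block 7 (0001100): 2 ones → 0
Block 8 (0110011): 4 ones → 1
Block 9 (0010000): 1 one → 0
Block 10 (0000000): 0 ones → 0
Block 11 (1111110): 6 ones → 1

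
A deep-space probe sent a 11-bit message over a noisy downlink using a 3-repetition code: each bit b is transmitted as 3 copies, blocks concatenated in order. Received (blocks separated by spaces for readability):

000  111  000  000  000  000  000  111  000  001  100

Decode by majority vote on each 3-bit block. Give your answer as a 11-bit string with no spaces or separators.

01000001000

Block 1 (000): 0 ones → 0
Block 2 (111): 3 ones → 1
Block 3 (000): 0 ones → 0
Block 4 (000): 0 ones → 0
Block 5 (000): 0 ones → 0
Block 6 (000): 0 ones → 0
Block 7 (000): 0 ones → 0
Block 8 (111): 3 ones → 1
Block 9 (000): 0 ones → 0
Block 10 (001): 1 one → 0
Block 11 (100): 1 one → 0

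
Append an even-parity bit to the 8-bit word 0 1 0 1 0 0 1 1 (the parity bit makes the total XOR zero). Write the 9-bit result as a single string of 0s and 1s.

010100110

XOR of the 8 data bits: 0⊕1⊕0⊕1⊕0⊕0⊕1⊕1 = 0
Parity bit = 0 (so all 9 bits XOR to 0).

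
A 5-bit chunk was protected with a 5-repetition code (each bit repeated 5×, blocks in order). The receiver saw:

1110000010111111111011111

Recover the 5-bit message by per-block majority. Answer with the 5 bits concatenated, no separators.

Block 1 (11100): 3 ones → 1
Block 2 (00010): 1 one → 0
Block 3 (11111): 5 ones → 1
Block 4 (11110): 4 ones → 1
Block 5 (11111): 5 ones → 1

10111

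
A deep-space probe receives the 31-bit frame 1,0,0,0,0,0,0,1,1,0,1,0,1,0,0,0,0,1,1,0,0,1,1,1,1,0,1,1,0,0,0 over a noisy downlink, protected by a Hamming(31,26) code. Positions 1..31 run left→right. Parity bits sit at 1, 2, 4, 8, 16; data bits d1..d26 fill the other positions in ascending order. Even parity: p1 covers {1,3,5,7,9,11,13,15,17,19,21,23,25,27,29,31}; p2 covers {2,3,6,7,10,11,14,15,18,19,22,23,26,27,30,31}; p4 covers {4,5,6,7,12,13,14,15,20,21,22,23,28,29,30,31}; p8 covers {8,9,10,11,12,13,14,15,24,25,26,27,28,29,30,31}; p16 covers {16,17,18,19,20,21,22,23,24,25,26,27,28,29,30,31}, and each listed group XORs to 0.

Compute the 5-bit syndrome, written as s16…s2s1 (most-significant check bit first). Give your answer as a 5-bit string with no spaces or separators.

00000

s1 (pos 1,3,5,7,9,11,13,15,17,19,21,23,25,27,29,31): 1⊕0⊕0⊕0⊕1⊕1⊕1⊕0⊕0⊕1⊕0⊕1⊕1⊕1⊕0⊕0 = 0
s2 (pos 2,3,6,7,10,11,14,15,18,19,22,23,26,27,30,31): 0⊕0⊕0⊕0⊕0⊕1⊕0⊕0⊕1⊕1⊕1⊕1⊕0⊕1⊕0⊕0 = 0
s4 (pos 4,5,6,7,12,13,14,15,20,21,22,23,28,29,30,31): 0⊕0⊕0⊕0⊕0⊕1⊕0⊕0⊕0⊕0⊕1⊕1⊕1⊕0⊕0⊕0 = 0
s8 (pos 8,9,10,11,12,13,14,15,24,25,26,27,28,29,30,31): 1⊕1⊕0⊕1⊕0⊕1⊕0⊕0⊕1⊕1⊕0⊕1⊕1⊕0⊕0⊕0 = 0
s16 (pos 16,17,18,19,20,21,22,23,24,25,26,27,28,29,30,31): 0⊕0⊕1⊕1⊕0⊕0⊕1⊕1⊕1⊕1⊕0⊕1⊕1⊕0⊕0⊕0 = 0
Syndrome s16…s1 = 00000 → no error.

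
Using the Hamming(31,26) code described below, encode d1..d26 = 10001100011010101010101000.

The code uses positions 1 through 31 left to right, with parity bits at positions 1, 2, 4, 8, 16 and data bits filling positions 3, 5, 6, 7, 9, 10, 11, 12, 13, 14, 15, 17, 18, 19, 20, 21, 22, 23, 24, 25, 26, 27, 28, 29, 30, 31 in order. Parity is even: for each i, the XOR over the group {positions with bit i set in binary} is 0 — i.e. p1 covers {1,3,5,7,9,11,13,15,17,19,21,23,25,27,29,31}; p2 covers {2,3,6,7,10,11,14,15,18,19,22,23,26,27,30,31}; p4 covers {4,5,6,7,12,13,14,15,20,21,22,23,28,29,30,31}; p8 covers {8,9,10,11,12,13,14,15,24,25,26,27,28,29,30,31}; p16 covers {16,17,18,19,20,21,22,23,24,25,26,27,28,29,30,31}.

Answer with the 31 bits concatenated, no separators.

Place data at non-parity positions: p1 p2 1 p4 0 0 0 p8 1 1 0 0 0 1 1 p16 0 1 0 1 0 1 0 1 0 1 0 1 0 0 0
p1 (pos 1,3,5,7,9,11,13,15,17,19,21,23,25,27,29,31): XOR of data positions = 1⊕0⊕0⊕1⊕0⊕0⊕1⊕0⊕0⊕0⊕0⊕0⊕0⊕0⊕0 = 1
p2 (pos 2,3,6,7,10,11,14,15,18,19,22,23,26,27,30,31): XOR of data positions = 1⊕0⊕0⊕1⊕0⊕1⊕1⊕1⊕0⊕1⊕0⊕1⊕0⊕0⊕0 = 1
p4 (pos 4,5,6,7,12,13,14,15,20,21,22,23,28,29,30,31): XOR of data positions = 0⊕0⊕0⊕0⊕0⊕1⊕1⊕1⊕0⊕1⊕0⊕1⊕0⊕0⊕0 = 1
p8 (pos 8,9,10,11,12,13,14,15,24,25,26,27,28,29,30,31): XOR of data positions = 1⊕1⊕0⊕0⊕0⊕1⊕1⊕1⊕0⊕1⊕0⊕1⊕0⊕0⊕0 = 1
p16 (pos 16,17,18,19,20,21,22,23,24,25,26,27,28,29,30,31): XOR of data positions = 0⊕1⊕0⊕1⊕0⊕1⊕0⊕1⊕0⊕1⊕0⊕1⊕0⊕0⊕0 = 0
Codeword: 1111000111000110010101010101000

1111000111000110010101010101000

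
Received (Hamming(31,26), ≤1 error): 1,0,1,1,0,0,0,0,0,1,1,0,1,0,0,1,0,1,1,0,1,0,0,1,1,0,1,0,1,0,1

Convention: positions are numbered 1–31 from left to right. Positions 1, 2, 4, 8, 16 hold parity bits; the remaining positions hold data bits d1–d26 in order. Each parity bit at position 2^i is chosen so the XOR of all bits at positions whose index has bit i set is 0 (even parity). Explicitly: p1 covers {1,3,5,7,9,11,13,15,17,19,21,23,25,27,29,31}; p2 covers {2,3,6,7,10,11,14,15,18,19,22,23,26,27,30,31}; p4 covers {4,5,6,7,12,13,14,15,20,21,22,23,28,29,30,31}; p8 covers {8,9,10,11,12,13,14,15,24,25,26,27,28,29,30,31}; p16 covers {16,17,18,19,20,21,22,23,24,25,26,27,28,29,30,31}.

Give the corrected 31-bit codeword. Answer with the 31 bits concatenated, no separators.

1011000001101001011011011010101

s1 (pos 1,3,5,7,9,11,13,15,17,19,21,23,25,27,29,31): 1⊕1⊕0⊕0⊕0⊕1⊕1⊕0⊕0⊕1⊕1⊕0⊕1⊕1⊕1⊕1 = 0
s2 (pos 2,3,6,7,10,11,14,15,18,19,22,23,26,27,30,31): 0⊕1⊕0⊕0⊕1⊕1⊕0⊕0⊕1⊕1⊕0⊕0⊕0⊕1⊕0⊕1 = 1
s4 (pos 4,5,6,7,12,13,14,15,20,21,22,23,28,29,30,31): 1⊕0⊕0⊕0⊕0⊕1⊕0⊕0⊕0⊕1⊕0⊕0⊕0⊕1⊕0⊕1 = 1
s8 (pos 8,9,10,11,12,13,14,15,24,25,26,27,28,29,30,31): 0⊕0⊕1⊕1⊕0⊕1⊕0⊕0⊕1⊕1⊕0⊕1⊕0⊕1⊕0⊕1 = 0
s16 (pos 16,17,18,19,20,21,22,23,24,25,26,27,28,29,30,31): 1⊕0⊕1⊕1⊕0⊕1⊕0⊕0⊕1⊕1⊕0⊕1⊕0⊕1⊕0⊕1 = 1
Syndrome s16…s1 = 10110 → error at position 22.
Flip position 22: 1011000001101001011010011010101 → 1011000001101001011011011010101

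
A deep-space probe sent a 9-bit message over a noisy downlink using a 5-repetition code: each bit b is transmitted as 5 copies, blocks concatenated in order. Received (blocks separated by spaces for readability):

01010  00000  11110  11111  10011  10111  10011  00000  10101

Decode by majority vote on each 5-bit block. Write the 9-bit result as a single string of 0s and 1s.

001111101

Block 1 (01010): 2 ones → 0
Block 2 (00000): 0 ones → 0
Block 3 (11110): 4 ones → 1
Block 4 (11111): 5 ones → 1
Block 5 (10011): 3 ones → 1
Block 6 (10111): 4 ones → 1
Block 7 (10011): 3 ones → 1
Block 8 (00000): 0 ones → 0
Block 9 (10101): 3 ones → 1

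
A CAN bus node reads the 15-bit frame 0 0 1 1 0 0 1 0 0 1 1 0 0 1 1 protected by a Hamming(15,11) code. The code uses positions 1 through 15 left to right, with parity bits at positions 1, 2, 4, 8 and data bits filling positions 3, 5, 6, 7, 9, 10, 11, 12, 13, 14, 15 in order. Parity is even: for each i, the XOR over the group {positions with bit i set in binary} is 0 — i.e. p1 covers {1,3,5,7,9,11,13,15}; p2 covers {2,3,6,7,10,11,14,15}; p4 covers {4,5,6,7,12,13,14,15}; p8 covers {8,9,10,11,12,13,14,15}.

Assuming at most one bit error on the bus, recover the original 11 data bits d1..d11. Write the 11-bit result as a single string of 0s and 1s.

s1 (pos 1,3,5,7,9,11,13,15): 0⊕1⊕0⊕1⊕0⊕1⊕0⊕1 = 0
s2 (pos 2,3,6,7,10,11,14,15): 0⊕1⊕0⊕1⊕1⊕1⊕1⊕1 = 0
s4 (pos 4,5,6,7,12,13,14,15): 1⊕0⊕0⊕1⊕0⊕0⊕1⊕1 = 0
s8 (pos 8,9,10,11,12,13,14,15): 0⊕0⊕1⊕1⊕0⊕0⊕1⊕1 = 0
Syndrome s8…s1 = 0000 → no error.
Read data bits from positions 3,5,6,7,9,10,11,12,13,14,15: 10010110011

10010110011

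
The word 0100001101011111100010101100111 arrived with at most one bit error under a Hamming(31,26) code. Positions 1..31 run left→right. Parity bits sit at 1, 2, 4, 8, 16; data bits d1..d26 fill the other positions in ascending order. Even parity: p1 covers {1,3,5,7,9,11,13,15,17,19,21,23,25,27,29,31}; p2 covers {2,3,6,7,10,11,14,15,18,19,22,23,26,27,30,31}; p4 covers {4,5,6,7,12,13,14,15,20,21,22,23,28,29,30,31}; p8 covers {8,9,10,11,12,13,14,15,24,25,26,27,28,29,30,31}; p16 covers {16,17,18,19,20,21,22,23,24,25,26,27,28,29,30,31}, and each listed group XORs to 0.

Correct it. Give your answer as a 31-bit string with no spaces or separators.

s1 (pos 1,3,5,7,9,11,13,15,17,19,21,23,25,27,29,31): 0⊕0⊕0⊕1⊕0⊕0⊕1⊕1⊕1⊕0⊕1⊕1⊕1⊕0⊕1⊕1 = 1
s2 (pos 2,3,6,7,10,11,14,15,18,19,22,23,26,27,30,31): 1⊕0⊕0⊕1⊕1⊕0⊕1⊕1⊕0⊕0⊕0⊕1⊕1⊕0⊕1⊕1 = 1
s4 (pos 4,5,6,7,12,13,14,15,20,21,22,23,28,29,30,31): 0⊕0⊕0⊕1⊕1⊕1⊕1⊕1⊕0⊕1⊕0⊕1⊕0⊕1⊕1⊕1 = 0
s8 (pos 8,9,10,11,12,13,14,15,24,25,26,27,28,29,30,31): 1⊕0⊕1⊕0⊕1⊕1⊕1⊕1⊕0⊕1⊕1⊕0⊕0⊕1⊕1⊕1 = 1
s16 (pos 16,17,18,19,20,21,22,23,24,25,26,27,28,29,30,31): 1⊕1⊕0⊕0⊕0⊕1⊕0⊕1⊕0⊕1⊕1⊕0⊕0⊕1⊕1⊕1 = 1
Syndrome s16…s1 = 11011 → error at position 27.
Flip position 27: 0100001101011111100010101100111 → 0100001101011111100010101110111

0100001101011111100010101110111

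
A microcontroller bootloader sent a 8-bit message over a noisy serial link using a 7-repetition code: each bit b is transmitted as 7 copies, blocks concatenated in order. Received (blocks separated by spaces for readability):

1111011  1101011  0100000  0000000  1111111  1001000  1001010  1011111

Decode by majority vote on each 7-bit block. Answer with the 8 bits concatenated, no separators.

Block 1 (1111011): 6 ones → 1
Block 2 (1101011): 5 ones → 1
Block 3 (0100000): 1 one → 0
Block 4 (0000000): 0 ones → 0
Block 5 (1111111): 7 ones → 1
Block 6 (1001000): 2 ones → 0
Block 7 (1001010): 3 ones → 0
Block 8 (1011111): 6 ones → 1

11001001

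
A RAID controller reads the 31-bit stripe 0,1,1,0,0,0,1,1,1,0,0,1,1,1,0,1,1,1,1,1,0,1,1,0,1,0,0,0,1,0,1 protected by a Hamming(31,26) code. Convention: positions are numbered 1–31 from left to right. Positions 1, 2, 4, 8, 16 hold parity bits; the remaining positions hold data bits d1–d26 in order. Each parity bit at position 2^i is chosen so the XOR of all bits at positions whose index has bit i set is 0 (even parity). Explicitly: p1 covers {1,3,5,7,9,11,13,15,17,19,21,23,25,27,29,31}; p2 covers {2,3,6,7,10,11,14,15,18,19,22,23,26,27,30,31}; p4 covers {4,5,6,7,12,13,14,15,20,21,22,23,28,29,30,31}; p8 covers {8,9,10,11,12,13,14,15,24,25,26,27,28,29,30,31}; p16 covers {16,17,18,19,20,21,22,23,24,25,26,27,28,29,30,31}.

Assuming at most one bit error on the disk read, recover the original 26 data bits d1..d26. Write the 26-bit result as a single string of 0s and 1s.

10111001110111101101000101

s1 (pos 1,3,5,7,9,11,13,15,17,19,21,23,25,27,29,31): 0⊕1⊕0⊕1⊕1⊕0⊕1⊕0⊕1⊕1⊕0⊕1⊕1⊕0⊕1⊕1 = 0
s2 (pos 2,3,6,7,10,11,14,15,18,19,22,23,26,27,30,31): 1⊕1⊕0⊕1⊕0⊕0⊕1⊕0⊕1⊕1⊕1⊕1⊕0⊕0⊕0⊕1 = 1
s4 (pos 4,5,6,7,12,13,14,15,20,21,22,23,28,29,30,31): 0⊕0⊕0⊕1⊕1⊕1⊕1⊕0⊕1⊕0⊕1⊕1⊕0⊕1⊕0⊕1 = 1
s8 (pos 8,9,10,11,12,13,14,15,24,25,26,27,28,29,30,31): 1⊕1⊕0⊕0⊕1⊕1⊕1⊕0⊕0⊕1⊕0⊕0⊕0⊕1⊕0⊕1 = 0
s16 (pos 16,17,18,19,20,21,22,23,24,25,26,27,28,29,30,31): 1⊕1⊕1⊕1⊕1⊕0⊕1⊕1⊕0⊕1⊕0⊕0⊕0⊕1⊕0⊕1 = 0
Syndrome s16…s1 = 00110 → error at position 6.
Flip position 6: 0110001110011101111101101000101 → 0110011110011101111101101000101
Read data bits from positions 3,5,6,7,9,10,11,12,13,14,15,17,18,19,20,21,22,23,24,25,26,27,28,29,30,31: 10111001110111101101000101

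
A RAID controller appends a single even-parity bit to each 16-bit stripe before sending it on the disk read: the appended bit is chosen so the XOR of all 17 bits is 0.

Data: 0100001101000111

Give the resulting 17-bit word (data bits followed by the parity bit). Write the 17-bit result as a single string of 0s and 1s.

XOR of the 16 data bits: 0⊕1⊕0⊕0⊕0⊕0⊕1⊕1⊕0⊕1⊕0⊕0⊕0⊕1⊕1⊕1 = 1
Parity bit = 1 (so all 17 bits XOR to 0).

01000011010001111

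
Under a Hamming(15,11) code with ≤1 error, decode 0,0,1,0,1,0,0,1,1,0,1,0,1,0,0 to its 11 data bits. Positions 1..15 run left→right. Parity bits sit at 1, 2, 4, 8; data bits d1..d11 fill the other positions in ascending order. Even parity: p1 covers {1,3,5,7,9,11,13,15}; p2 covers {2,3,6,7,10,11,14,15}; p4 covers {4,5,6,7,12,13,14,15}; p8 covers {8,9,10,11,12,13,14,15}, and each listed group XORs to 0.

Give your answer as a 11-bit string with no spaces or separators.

s1 (pos 1,3,5,7,9,11,13,15): 0⊕1⊕1⊕0⊕1⊕1⊕1⊕0 = 1
s2 (pos 2,3,6,7,10,11,14,15): 0⊕1⊕0⊕0⊕0⊕1⊕0⊕0 = 0
s4 (pos 4,5,6,7,12,13,14,15): 0⊕1⊕0⊕0⊕0⊕1⊕0⊕0 = 0
s8 (pos 8,9,10,11,12,13,14,15): 1⊕1⊕0⊕1⊕0⊕1⊕0⊕0 = 0
Syndrome s8…s1 = 0001 → error at position 1.
Flip position 1: 001010011010100 → 101010011010100
Read data bits from positions 3,5,6,7,9,10,11,12,13,14,15: 11001010100

11001010100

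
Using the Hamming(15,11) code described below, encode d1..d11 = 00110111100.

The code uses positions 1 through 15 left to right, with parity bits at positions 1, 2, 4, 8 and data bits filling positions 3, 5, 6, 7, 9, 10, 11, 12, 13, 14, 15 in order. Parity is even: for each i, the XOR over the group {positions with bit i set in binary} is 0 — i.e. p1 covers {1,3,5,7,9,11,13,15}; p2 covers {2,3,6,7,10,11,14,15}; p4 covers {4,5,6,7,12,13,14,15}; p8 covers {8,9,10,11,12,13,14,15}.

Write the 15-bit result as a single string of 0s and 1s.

100001100111100

Place data at non-parity positions: p1 p2 0 p4 0 1 1 p8 0 1 1 1 1 0 0
p1 (pos 1,3,5,7,9,11,13,15): XOR of data positions = 0⊕0⊕1⊕0⊕1⊕1⊕0 = 1
p2 (pos 2,3,6,7,10,11,14,15): XOR of data positions = 0⊕1⊕1⊕1⊕1⊕0⊕0 = 0
p4 (pos 4,5,6,7,12,13,14,15): XOR of data positions = 0⊕1⊕1⊕1⊕1⊕0⊕0 = 0
p8 (pos 8,9,10,11,12,13,14,15): XOR of data positions = 0⊕1⊕1⊕1⊕1⊕0⊕0 = 0
Codeword: 100001100111100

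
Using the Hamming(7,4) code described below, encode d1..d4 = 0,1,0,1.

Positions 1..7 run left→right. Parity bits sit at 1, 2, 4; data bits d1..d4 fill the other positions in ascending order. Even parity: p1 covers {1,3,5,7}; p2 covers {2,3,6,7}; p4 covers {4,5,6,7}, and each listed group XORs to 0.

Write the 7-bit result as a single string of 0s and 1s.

Place data at non-parity positions: p1 p2 0 p4 1 0 1
p1 (pos 1,3,5,7): XOR of data positions = 0⊕1⊕1 = 0
p2 (pos 2,3,6,7): XOR of data positions = 0⊕0⊕1 = 1
p4 (pos 4,5,6,7): XOR of data positions = 1⊕0⊕1 = 0
Codeword: 0100101

0100101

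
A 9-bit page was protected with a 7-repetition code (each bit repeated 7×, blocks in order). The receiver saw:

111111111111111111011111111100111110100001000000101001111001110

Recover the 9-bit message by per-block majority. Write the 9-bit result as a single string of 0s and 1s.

111110011

Block 1 (1111111): 7 ones → 1
Block 2 (1111111): 7 ones → 1
Block 3 (1111011): 6 ones → 1
Block 4 (1111111): 7 ones → 1
Block 5 (0011111): 5 ones → 1
Block 6 (0100001): 2 ones → 0
Block 7 (0000001): 1 one → 0
Block 8 (0100111): 4 ones → 1
Block 9 (1001110): 4 ones → 1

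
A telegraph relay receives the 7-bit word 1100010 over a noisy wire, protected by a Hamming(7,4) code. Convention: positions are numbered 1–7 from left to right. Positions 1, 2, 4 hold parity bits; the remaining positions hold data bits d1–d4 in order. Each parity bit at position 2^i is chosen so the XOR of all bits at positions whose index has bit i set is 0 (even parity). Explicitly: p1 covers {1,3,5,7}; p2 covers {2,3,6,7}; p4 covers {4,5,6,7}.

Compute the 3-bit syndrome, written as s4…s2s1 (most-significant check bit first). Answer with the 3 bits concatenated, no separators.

s1 (pos 1,3,5,7): 1⊕0⊕0⊕0 = 1
s2 (pos 2,3,6,7): 1⊕0⊕1⊕0 = 0
s4 (pos 4,5,6,7): 0⊕0⊕1⊕0 = 1
Syndrome s4…s1 = 101 → error at position 5.

101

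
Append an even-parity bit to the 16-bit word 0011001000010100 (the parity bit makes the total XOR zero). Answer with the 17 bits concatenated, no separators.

XOR of the 16 data bits: 0⊕0⊕1⊕1⊕0⊕0⊕1⊕0⊕0⊕0⊕0⊕1⊕0⊕1⊕0⊕0 = 1
Parity bit = 1 (so all 17 bits XOR to 0).

00110010000101001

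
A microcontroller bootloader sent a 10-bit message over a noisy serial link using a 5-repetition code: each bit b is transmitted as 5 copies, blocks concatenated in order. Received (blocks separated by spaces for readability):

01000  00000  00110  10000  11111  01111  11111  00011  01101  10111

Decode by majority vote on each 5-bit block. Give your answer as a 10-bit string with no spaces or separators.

Block 1 (01000): 1 one → 0
Block 2 (00000): 0 ones → 0
Block 3 (00110): 2 ones → 0
Block 4 (10000): 1 one → 0
Block 5 (11111): 5 ones → 1
Block 6 (01111): 4 ones → 1
Block 7 (11111): 5 ones → 1
Block 8 (00011): 2 ones → 0
Block 9 (01101): 3 ones → 1
Block 10 (10111): 4 ones → 1

0000111011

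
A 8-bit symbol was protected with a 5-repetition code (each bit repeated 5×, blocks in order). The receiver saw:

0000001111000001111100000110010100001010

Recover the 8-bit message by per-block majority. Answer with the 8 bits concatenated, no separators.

Block 1 (00000): 0 ones → 0
Block 2 (01111): 4 ones → 1
Block 3 (00000): 0 ones → 0
Block 4 (11111): 5 ones → 1
Block 5 (00000): 0 ones → 0
Block 6 (11001): 3 ones → 1
Block 7 (01000): 1 one → 0
Block 8 (01010): 2 ones → 0

01010100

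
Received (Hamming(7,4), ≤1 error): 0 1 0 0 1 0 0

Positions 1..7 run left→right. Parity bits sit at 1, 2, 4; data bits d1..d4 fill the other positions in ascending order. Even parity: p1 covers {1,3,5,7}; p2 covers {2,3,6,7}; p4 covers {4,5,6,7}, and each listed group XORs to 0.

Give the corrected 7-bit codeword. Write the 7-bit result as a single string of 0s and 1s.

0100101

s1 (pos 1,3,5,7): 0⊕0⊕1⊕0 = 1
s2 (pos 2,3,6,7): 1⊕0⊕0⊕0 = 1
s4 (pos 4,5,6,7): 0⊕1⊕0⊕0 = 1
Syndrome s4…s1 = 111 → error at position 7.
Flip position 7: 0100100 → 0100101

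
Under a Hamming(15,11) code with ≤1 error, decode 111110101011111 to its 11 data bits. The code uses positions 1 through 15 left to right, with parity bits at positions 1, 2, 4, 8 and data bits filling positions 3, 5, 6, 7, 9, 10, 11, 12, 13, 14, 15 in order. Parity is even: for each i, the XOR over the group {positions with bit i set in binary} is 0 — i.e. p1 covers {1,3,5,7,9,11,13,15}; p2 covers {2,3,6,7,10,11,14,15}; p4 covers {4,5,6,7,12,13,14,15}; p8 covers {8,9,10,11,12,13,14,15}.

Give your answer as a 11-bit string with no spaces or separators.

11011011111

s1 (pos 1,3,5,7,9,11,13,15): 1⊕1⊕1⊕1⊕1⊕1⊕1⊕1 = 0
s2 (pos 2,3,6,7,10,11,14,15): 1⊕1⊕0⊕1⊕0⊕1⊕1⊕1 = 0
s4 (pos 4,5,6,7,12,13,14,15): 1⊕1⊕0⊕1⊕1⊕1⊕1⊕1 = 1
s8 (pos 8,9,10,11,12,13,14,15): 0⊕1⊕0⊕1⊕1⊕1⊕1⊕1 = 0
Syndrome s8…s1 = 0100 → error at position 4.
Flip position 4: 111110101011111 → 111010101011111
Read data bits from positions 3,5,6,7,9,10,11,12,13,14,15: 11011011111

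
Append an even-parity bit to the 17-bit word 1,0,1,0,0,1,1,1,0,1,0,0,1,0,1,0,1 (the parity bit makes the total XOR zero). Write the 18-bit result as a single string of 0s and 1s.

XOR of the 17 data bits: 1⊕0⊕1⊕0⊕0⊕1⊕1⊕1⊕0⊕1⊕0⊕0⊕1⊕0⊕1⊕0⊕1 = 1
Parity bit = 1 (so all 18 bits XOR to 0).

101001110100101011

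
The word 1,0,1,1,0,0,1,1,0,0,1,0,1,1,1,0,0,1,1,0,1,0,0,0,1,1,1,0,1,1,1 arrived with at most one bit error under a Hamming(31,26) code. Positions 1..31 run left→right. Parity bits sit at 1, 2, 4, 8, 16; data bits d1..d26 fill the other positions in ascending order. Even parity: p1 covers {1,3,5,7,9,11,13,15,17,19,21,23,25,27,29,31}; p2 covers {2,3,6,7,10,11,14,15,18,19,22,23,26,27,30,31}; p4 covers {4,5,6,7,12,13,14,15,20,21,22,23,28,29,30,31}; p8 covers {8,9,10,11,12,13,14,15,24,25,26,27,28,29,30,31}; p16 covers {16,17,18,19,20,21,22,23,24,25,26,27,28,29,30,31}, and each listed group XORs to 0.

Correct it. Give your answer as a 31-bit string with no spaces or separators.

s1 (pos 1,3,5,7,9,11,13,15,17,19,21,23,25,27,29,31): 1⊕1⊕0⊕1⊕0⊕1⊕1⊕1⊕0⊕1⊕1⊕0⊕1⊕1⊕1⊕1 = 0
s2 (pos 2,3,6,7,10,11,14,15,18,19,22,23,26,27,30,31): 0⊕1⊕0⊕1⊕0⊕1⊕1⊕1⊕1⊕1⊕0⊕0⊕1⊕1⊕1⊕1 = 1
s4 (pos 4,5,6,7,12,13,14,15,20,21,22,23,28,29,30,31): 1⊕0⊕0⊕1⊕0⊕1⊕1⊕1⊕0⊕1⊕0⊕0⊕0⊕1⊕1⊕1 = 1
s8 (pos 8,9,10,11,12,13,14,15,24,25,26,27,28,29,30,31): 1⊕0⊕0⊕1⊕0⊕1⊕1⊕1⊕0⊕1⊕1⊕1⊕0⊕1⊕1⊕1 = 1
s16 (pos 16,17,18,19,20,21,22,23,24,25,26,27,28,29,30,31): 0⊕0⊕1⊕1⊕0⊕1⊕0⊕0⊕0⊕1⊕1⊕1⊕0⊕1⊕1⊕1 = 1
Syndrome s16…s1 = 11110 → error at position 30.
Flip position 30: 1011001100101110011010001110111 → 1011001100101110011010001110101

1011001100101110011010001110101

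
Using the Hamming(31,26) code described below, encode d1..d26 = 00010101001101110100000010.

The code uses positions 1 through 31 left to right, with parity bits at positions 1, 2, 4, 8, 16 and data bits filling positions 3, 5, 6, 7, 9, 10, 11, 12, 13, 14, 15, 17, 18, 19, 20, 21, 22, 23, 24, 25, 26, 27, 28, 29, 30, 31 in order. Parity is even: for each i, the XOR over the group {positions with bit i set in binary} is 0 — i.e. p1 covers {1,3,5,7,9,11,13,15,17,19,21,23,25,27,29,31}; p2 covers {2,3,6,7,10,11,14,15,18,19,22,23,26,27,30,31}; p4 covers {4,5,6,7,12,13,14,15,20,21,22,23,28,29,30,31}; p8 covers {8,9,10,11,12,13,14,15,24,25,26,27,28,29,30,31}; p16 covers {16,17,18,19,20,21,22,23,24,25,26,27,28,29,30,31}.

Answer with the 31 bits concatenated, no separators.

0001001001010010101110100000010

Place data at non-parity positions: p1 p2 0 p4 0 0 1 p8 0 1 0 1 0 0 1 p16 1 0 1 1 1 0 1 0 0 0 0 0 0 1 0
p1 (pos 1,3,5,7,9,11,13,15,17,19,21,23,25,27,29,31): XOR of data positions = 0⊕0⊕1⊕0⊕0⊕0⊕1⊕1⊕1⊕1⊕1⊕0⊕0⊕0⊕0 = 0
p2 (pos 2,3,6,7,10,11,14,15,18,19,22,23,26,27,30,31): XOR of data positions = 0⊕0⊕1⊕1⊕0⊕0⊕1⊕0⊕1⊕0⊕1⊕0⊕0⊕1⊕0 = 0
p4 (pos 4,5,6,7,12,13,14,15,20,21,22,23,28,29,30,31): XOR of data positions = 0⊕0⊕1⊕1⊕0⊕0⊕1⊕1⊕1⊕0⊕1⊕0⊕0⊕1⊕0 = 1
p8 (pos 8,9,10,11,12,13,14,15,24,25,26,27,28,29,30,31): XOR of data positions = 0⊕1⊕0⊕1⊕0⊕0⊕1⊕0⊕0⊕0⊕0⊕0⊕0⊕1⊕0 = 0
p16 (pos 16,17,18,19,20,21,22,23,24,25,26,27,28,29,30,31): XOR of data positions = 1⊕0⊕1⊕1⊕1⊕0⊕1⊕0⊕0⊕0⊕0⊕0⊕0⊕1⊕0 = 0
Codeword: 0001001001010010101110100000010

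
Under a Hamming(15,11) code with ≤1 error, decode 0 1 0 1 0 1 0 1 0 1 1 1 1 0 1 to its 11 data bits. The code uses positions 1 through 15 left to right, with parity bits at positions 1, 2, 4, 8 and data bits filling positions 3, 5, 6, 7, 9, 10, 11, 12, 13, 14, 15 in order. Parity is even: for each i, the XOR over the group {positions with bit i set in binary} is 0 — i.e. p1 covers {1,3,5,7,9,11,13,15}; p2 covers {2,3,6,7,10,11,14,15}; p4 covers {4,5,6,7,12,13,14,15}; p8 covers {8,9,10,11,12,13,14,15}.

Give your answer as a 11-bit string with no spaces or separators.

00110111101

s1 (pos 1,3,5,7,9,11,13,15): 0⊕0⊕0⊕0⊕0⊕1⊕1⊕1 = 1
s2 (pos 2,3,6,7,10,11,14,15): 1⊕0⊕1⊕0⊕1⊕1⊕0⊕1 = 1
s4 (pos 4,5,6,7,12,13,14,15): 1⊕0⊕1⊕0⊕1⊕1⊕0⊕1 = 1
s8 (pos 8,9,10,11,12,13,14,15): 1⊕0⊕1⊕1⊕1⊕1⊕0⊕1 = 0
Syndrome s8…s1 = 0111 → error at position 7.
Flip position 7: 010101010111101 → 010101110111101
Read data bits from positions 3,5,6,7,9,10,11,12,13,14,15: 00110111101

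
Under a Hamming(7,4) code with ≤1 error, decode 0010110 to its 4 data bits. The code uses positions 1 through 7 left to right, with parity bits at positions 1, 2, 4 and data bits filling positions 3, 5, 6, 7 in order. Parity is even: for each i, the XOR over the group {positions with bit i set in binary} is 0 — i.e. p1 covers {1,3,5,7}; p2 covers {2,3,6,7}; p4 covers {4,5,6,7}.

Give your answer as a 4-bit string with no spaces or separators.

1110

s1 (pos 1,3,5,7): 0⊕1⊕1⊕0 = 0
s2 (pos 2,3,6,7): 0⊕1⊕1⊕0 = 0
s4 (pos 4,5,6,7): 0⊕1⊕1⊕0 = 0
Syndrome s4…s1 = 000 → no error.
Read data bits from positions 3,5,6,7: 1110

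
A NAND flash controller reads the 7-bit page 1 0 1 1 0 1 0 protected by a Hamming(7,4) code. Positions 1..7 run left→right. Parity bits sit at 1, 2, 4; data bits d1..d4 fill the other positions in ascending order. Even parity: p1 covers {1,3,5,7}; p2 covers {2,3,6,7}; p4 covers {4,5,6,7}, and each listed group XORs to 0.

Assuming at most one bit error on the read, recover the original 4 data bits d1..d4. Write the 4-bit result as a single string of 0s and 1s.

s1 (pos 1,3,5,7): 1⊕1⊕0⊕0 = 0
s2 (pos 2,3,6,7): 0⊕1⊕1⊕0 = 0
s4 (pos 4,5,6,7): 1⊕0⊕1⊕0 = 0
Syndrome s4…s1 = 000 → no error.
Read data bits from positions 3,5,6,7: 1010

1010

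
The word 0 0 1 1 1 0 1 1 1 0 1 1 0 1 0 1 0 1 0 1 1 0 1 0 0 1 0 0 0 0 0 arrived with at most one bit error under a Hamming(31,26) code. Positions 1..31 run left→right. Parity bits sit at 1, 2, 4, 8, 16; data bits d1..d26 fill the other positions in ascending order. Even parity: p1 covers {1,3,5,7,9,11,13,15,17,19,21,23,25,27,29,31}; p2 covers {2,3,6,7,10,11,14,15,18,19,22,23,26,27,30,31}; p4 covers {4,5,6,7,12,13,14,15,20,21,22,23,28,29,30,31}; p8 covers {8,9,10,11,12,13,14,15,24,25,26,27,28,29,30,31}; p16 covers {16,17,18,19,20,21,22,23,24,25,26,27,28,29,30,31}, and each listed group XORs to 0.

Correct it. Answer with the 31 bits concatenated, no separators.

0001101110110101010110100100000

s1 (pos 1,3,5,7,9,11,13,15,17,19,21,23,25,27,29,31): 0⊕1⊕1⊕1⊕1⊕1⊕0⊕0⊕0⊕0⊕1⊕1⊕0⊕0⊕0⊕0 = 1
s2 (pos 2,3,6,7,10,11,14,15,18,19,22,23,26,27,30,31): 0⊕1⊕0⊕1⊕0⊕1⊕1⊕0⊕1⊕0⊕0⊕1⊕1⊕0⊕0⊕0 = 1
s4 (pos 4,5,6,7,12,13,14,15,20,21,22,23,28,29,30,31): 1⊕1⊕0⊕1⊕1⊕0⊕1⊕0⊕1⊕1⊕0⊕1⊕0⊕0⊕0⊕0 = 0
s8 (pos 8,9,10,11,12,13,14,15,24,25,26,27,28,29,30,31): 1⊕1⊕0⊕1⊕1⊕0⊕1⊕0⊕0⊕0⊕1⊕0⊕0⊕0⊕0⊕0 = 0
s16 (pos 16,17,18,19,20,21,22,23,24,25,26,27,28,29,30,31): 1⊕0⊕1⊕0⊕1⊕1⊕0⊕1⊕0⊕0⊕1⊕0⊕0⊕0⊕0⊕0 = 0
Syndrome s16…s1 = 00011 → error at position 3.
Flip position 3: 0011101110110101010110100100000 → 0001101110110101010110100100000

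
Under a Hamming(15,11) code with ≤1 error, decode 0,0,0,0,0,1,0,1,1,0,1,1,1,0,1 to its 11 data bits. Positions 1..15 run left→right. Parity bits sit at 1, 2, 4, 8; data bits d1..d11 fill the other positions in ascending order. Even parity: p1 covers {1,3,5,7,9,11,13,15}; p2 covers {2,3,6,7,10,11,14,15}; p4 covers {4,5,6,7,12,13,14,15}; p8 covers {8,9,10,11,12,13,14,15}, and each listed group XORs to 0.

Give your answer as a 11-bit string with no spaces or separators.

s1 (pos 1,3,5,7,9,11,13,15): 0⊕0⊕0⊕0⊕1⊕1⊕1⊕1 = 0
s2 (pos 2,3,6,7,10,11,14,15): 0⊕0⊕1⊕0⊕0⊕1⊕0⊕1 = 1
s4 (pos 4,5,6,7,12,13,14,15): 0⊕0⊕1⊕0⊕1⊕1⊕0⊕1 = 0
s8 (pos 8,9,10,11,12,13,14,15): 1⊕1⊕0⊕1⊕1⊕1⊕0⊕1 = 0
Syndrome s8…s1 = 0010 → error at position 2.
Flip position 2: 000001011011101 → 010001011011101
Read data bits from positions 3,5,6,7,9,10,11,12,13,14,15: 00101011101

00101011101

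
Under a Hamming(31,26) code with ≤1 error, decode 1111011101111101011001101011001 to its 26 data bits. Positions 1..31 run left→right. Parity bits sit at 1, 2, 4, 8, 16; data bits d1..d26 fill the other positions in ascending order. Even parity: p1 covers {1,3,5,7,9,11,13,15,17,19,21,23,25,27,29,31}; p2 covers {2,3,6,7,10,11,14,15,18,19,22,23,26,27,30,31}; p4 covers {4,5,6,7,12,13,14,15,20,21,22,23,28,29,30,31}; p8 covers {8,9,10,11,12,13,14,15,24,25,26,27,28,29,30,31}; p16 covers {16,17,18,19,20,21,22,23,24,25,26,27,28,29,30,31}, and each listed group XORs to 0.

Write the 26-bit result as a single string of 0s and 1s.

10110111110001001101011001

s1 (pos 1,3,5,7,9,11,13,15,17,19,21,23,25,27,29,31): 1⊕1⊕0⊕1⊕0⊕1⊕1⊕0⊕0⊕1⊕0⊕1⊕1⊕1⊕0⊕1 = 0
s2 (pos 2,3,6,7,10,11,14,15,18,19,22,23,26,27,30,31): 1⊕1⊕1⊕1⊕1⊕1⊕1⊕0⊕1⊕1⊕1⊕1⊕0⊕1⊕0⊕1 = 1
s4 (pos 4,5,6,7,12,13,14,15,20,21,22,23,28,29,30,31): 1⊕0⊕1⊕1⊕1⊕1⊕1⊕0⊕0⊕0⊕1⊕1⊕1⊕0⊕0⊕1 = 0
s8 (pos 8,9,10,11,12,13,14,15,24,25,26,27,28,29,30,31): 1⊕0⊕1⊕1⊕1⊕1⊕1⊕0⊕0⊕1⊕0⊕1⊕1⊕0⊕0⊕1 = 0
s16 (pos 16,17,18,19,20,21,22,23,24,25,26,27,28,29,30,31): 1⊕0⊕1⊕1⊕0⊕0⊕1⊕1⊕0⊕1⊕0⊕1⊕1⊕0⊕0⊕1 = 1
Syndrome s16…s1 = 10010 → error at position 18.
Flip position 18: 1111011101111101011001101011001 → 1111011101111101001001101011001
Read data bits from positions 3,5,6,7,9,10,11,12,13,14,15,17,18,19,20,21,22,23,24,25,26,27,28,29,30,31: 10110111110001001101011001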